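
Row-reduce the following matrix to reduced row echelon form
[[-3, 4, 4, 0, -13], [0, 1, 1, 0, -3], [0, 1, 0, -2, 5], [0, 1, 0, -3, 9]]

r1 → -1/3·r1
  [ 1  -4/3  -4/3   0  13/3 ]
  [ 0     1     1   0    -3 ]
  [ 0     1     0  -2     5 ]
  [ 0     1     0  -3     9 ]
r3 → r3 − r2
  [ 1  -4/3  -4/3   0  13/3 ]
  [ 0     1     1   0    -3 ]
  [ 0     0    -1  -2     8 ]
  [ 0     1     0  -3     9 ]
r4 → r4 − r2
  [ 1  -4/3  -4/3   0  13/3 ]
  [ 0     1     1   0    -3 ]
  [ 0     0    -1  -2     8 ]
  [ 0     0    -1  -3    12 ]
r3 → -1·r3
  [ 1  -4/3  -4/3   0  13/3 ]
  [ 0     1     1   0    -3 ]
  [ 0     0     1   2    -8 ]
  [ 0     0    -1  -3    12 ]
r4 → r4 + r3
  [ 1  -4/3  -4/3   0  13/3 ]
  [ 0     1     1   0    -3 ]
  [ 0     0     1   2    -8 ]
  [ 0     0     0  -1     4 ]
r4 → -1·r4
  [ 1  -4/3  -4/3  0  13/3 ]
  [ 0     1     1  0    -3 ]
  [ 0     0     1  2    -8 ]
  [ 0     0     0  1    -4 ]
r3 → r3 − 2·r4
  [ 1  -4/3  -4/3  0  13/3 ]
  [ 0     1     1  0    -3 ]
  [ 0     0     1  0     0 ]
  [ 0     0     0  1    -4 ]
r2 → r2 − r3
  [ 1  -4/3  -4/3  0  13/3 ]
  [ 0     1     0  0    -3 ]
  [ 0     0     1  0     0 ]
  [ 0     0     0  1    -4 ]
r1 → r1 + 4/3·r3
  [ 1  -4/3  0  0  13/3 ]
  [ 0     1  0  0    -3 ]
  [ 0     0  1  0     0 ]
  [ 0     0  0  1    -4 ]
r1 → r1 + 4/3·r2
  [ 1  0  0  0  1/3 ]
  [ 0  1  0  0   -3 ]
  [ 0  0  1  0    0 ]
  [ 0  0  0  1   -4 ]

[[1, 0, 0, 0, 1/3], [0, 1, 0, 0, -3], [0, 0, 1, 0, 0], [0, 0, 0, 1, -4]]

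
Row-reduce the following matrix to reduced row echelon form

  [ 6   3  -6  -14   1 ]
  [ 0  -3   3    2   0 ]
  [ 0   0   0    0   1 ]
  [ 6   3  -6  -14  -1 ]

R1 := 1/6·R1
  [ 1  1/2  -1  -7/3  1/6 ]
  [ 0   -3   3     2    0 ]
  [ 0    0   0     0    1 ]
  [ 6    3  -6   -14   -1 ]
R4 := R4 − 6·R1
  [ 1  1/2  -1  -7/3  1/6 ]
  [ 0   -3   3     2    0 ]
  [ 0    0   0     0    1 ]
  [ 0    0   0     0   -2 ]
R2 := -1/3·R2
  [ 1  1/2  -1  -7/3  1/6 ]
  [ 0    1  -1  -2/3    0 ]
  [ 0    0   0     0    1 ]
  [ 0    0   0     0   -2 ]
R4 := R4 + 2·R3
  [ 1  1/2  -1  -7/3  1/6 ]
  [ 0    1  -1  -2/3    0 ]
  [ 0    0   0     0    1 ]
  [ 0    0   0     0    0 ]
R1 := R1 − 1/6·R3
  [ 1  1/2  -1  -7/3  0 ]
  [ 0    1  -1  -2/3  0 ]
  [ 0    0   0     0  1 ]
  [ 0    0   0     0  0 ]
R1 := R1 − 1/2·R2
  [ 1  0  -1/2    -2  0 ]
  [ 0  1    -1  -2/3  0 ]
  [ 0  0     0     0  1 ]
  [ 0  0     0     0  0 ]

[[1, 0, -1/2, -2, 0], [0, 1, -1, -2/3, 0], [0, 0, 0, 0, 1], [0, 0, 0, 0, 0]]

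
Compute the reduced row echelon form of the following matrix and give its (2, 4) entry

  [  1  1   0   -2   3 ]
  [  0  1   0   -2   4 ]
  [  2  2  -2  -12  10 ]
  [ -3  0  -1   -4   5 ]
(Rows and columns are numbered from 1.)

-2

Subtract 2 times R1 from R3.
  [  1  1   0  -2  3 ]
  [  0  1   0  -2  4 ]
  [  0  0  -2  -8  4 ]
  [ -3  0  -1  -4  5 ]
Add 3 times R1 to R4.
  [ 1  1   0   -2   3 ]
  [ 0  1   0   -2   4 ]
  [ 0  0  -2   -8   4 ]
  [ 0  3  -1  -10  14 ]
Subtract 3 times R2 from R4.
  [ 1  1   0  -2  3 ]
  [ 0  1   0  -2  4 ]
  [ 0  0  -2  -8  4 ]
  [ 0  0  -1  -4  2 ]
Multiply R3 by -1/2.
  [ 1  1   0  -2   3 ]
  [ 0  1   0  -2   4 ]
  [ 0  0   1   4  -2 ]
  [ 0  0  -1  -4   2 ]
Add R3 to R4.
  [ 1  1  0  -2   3 ]
  [ 0  1  0  -2   4 ]
  [ 0  0  1   4  -2 ]
  [ 0  0  0   0   0 ]
Subtract R2 from R1.
  [ 1  0  0   0  -1 ]
  [ 0  1  0  -2   4 ]
  [ 0  0  1   4  -2 ]
  [ 0  0  0   0   0 ]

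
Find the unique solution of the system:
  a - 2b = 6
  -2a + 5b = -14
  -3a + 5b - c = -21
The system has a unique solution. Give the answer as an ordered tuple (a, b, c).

(2, -2, 5)

Form the augmented matrix and row-reduce:
  [  1  -2   0  |    6 ]
  [ -2   5   0  |  -14 ]
  [ -3   5  -1  |  -21 ]
R2 ← R2 + 2·R1
  [  1  -2   0  |    6 ]
  [  0   1   0  |   -2 ]
  [ -3   5  -1  |  -21 ]
R3 ← R3 + 3·R1
  [ 1  -2   0  |   6 ]
  [ 0   1   0  |  -2 ]
  [ 0  -1  -1  |  -3 ]
R3 ← R3 + R2
  [ 1  -2   0  |   6 ]
  [ 0   1   0  |  -2 ]
  [ 0   0  -1  |  -5 ]
R3 ← -1·R3
  [ 1  -2  0  |   6 ]
  [ 0   1  0  |  -2 ]
  [ 0   0  1  |   5 ]
R1 ← R1 + 2·R2
  [ 1  0  0  |   2 ]
  [ 0  1  0  |  -2 ]
  [ 0  0  1  |   5 ]
Reading off the last column: a = 2, b = -2, c = 5.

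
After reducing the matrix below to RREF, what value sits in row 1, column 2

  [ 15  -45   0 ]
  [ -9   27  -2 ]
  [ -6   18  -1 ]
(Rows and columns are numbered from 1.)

R1 ← 1/15·R1
  [  1  -3   0 ]
  [ -9  27  -2 ]
  [ -6  18  -1 ]
R2 ← R2 + 9·R1
  [  1  -3   0 ]
  [  0   0  -2 ]
  [ -6  18  -1 ]
R3 ← R3 + 6·R1
  [ 1  -3   0 ]
  [ 0   0  -2 ]
  [ 0   0  -1 ]
R2 ← -1/2·R2
  [ 1  -3   0 ]
  [ 0   0   1 ]
  [ 0   0  -1 ]
R3 ← R3 + R2
  [ 1  -3  0 ]
  [ 0   0  1 ]
  [ 0   0  0 ]

-3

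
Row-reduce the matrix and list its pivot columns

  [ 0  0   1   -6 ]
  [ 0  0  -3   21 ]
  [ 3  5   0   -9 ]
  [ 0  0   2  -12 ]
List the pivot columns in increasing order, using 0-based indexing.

0, 2, 3

r1 ↔ r3
  [ 3  5   0   -9 ]
  [ 0  0  -3   21 ]
  [ 0  0   1   -6 ]
  [ 0  0   2  -12 ]
r1 ← 1/3·r1
  [ 1  5/3   0   -3 ]
  [ 0    0  -3   21 ]
  [ 0    0   1   -6 ]
  [ 0    0   2  -12 ]
r2 ← -1/3·r2
  [ 1  5/3  0   -3 ]
  [ 0    0  1   -7 ]
  [ 0    0  1   -6 ]
  [ 0    0  2  -12 ]
r3 ← r3 − r2
  [ 1  5/3  0   -3 ]
  [ 0    0  1   -7 ]
  [ 0    0  0    1 ]
  [ 0    0  2  -12 ]
r4 ← r4 − 2·r2
  [ 1  5/3  0  -3 ]
  [ 0    0  1  -7 ]
  [ 0    0  0   1 ]
  [ 0    0  0   2 ]
r4 ← r4 − 2·r3
  [ 1  5/3  0  -3 ]
  [ 0    0  1  -7 ]
  [ 0    0  0   1 ]
  [ 0    0  0   0 ]
r2 ← r2 + 7·r3
  [ 1  5/3  0  -3 ]
  [ 0    0  1   0 ]
  [ 0    0  0   1 ]
  [ 0    0  0   0 ]
r1 ← r1 + 3·r3
  [ 1  5/3  0  0 ]
  [ 0    0  1  0 ]
  [ 0    0  0  1 ]
  [ 0    0  0  0 ]
Pivot columns are the columns containing a leading 1.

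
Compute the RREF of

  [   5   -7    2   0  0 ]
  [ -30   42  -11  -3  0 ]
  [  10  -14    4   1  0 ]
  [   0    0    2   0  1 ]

[[1, -7/5, 0, 0, 0], [0, 0, 1, 0, 0], [0, 0, 0, 1, 0], [0, 0, 0, 0, 1]]

r1 -> 1/5·r1
  [   1  -7/5  2/5   0  0 ]
  [ -30    42  -11  -3  0 ]
  [  10   -14    4   1  0 ]
  [   0     0    2   0  1 ]
r2 -> r2 + 30·r1
  [  1  -7/5  2/5   0  0 ]
  [  0     0    1  -3  0 ]
  [ 10   -14    4   1  0 ]
  [  0     0    2   0  1 ]
r3 -> r3 − 10·r1
  [ 1  -7/5  2/5   0  0 ]
  [ 0     0    1  -3  0 ]
  [ 0     0    0   1  0 ]
  [ 0     0    2   0  1 ]
r4 -> r4 − 2·r2
  [ 1  -7/5  2/5   0  0 ]
  [ 0     0    1  -3  0 ]
  [ 0     0    0   1  0 ]
  [ 0     0    0   6  1 ]
r4 -> r4 − 6·r3
  [ 1  -7/5  2/5   0  0 ]
  [ 0     0    1  -3  0 ]
  [ 0     0    0   1  0 ]
  [ 0     0    0   0  1 ]
r2 -> r2 + 3·r3
  [ 1  -7/5  2/5  0  0 ]
  [ 0     0    1  0  0 ]
  [ 0     0    0  1  0 ]
  [ 0     0    0  0  1 ]
r1 -> r1 − 2/5·r2
  [ 1  -7/5  0  0  0 ]
  [ 0     0  1  0  0 ]
  [ 0     0  0  1  0 ]
  [ 0     0  0  0  1 ]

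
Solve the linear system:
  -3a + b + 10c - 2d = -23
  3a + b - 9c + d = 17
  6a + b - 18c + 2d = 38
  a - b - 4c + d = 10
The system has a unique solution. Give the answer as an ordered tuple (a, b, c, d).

(5, -4, -1, -3)

Form the augmented matrix and row-reduce:
  [ -3   1   10  -2  |  -23 ]
  [  3   1   -9   1  |   17 ]
  [  6   1  -18   2  |   38 ]
  [  1  -1   -4   1  |   10 ]
r1 -> -1/3·r1
  [ 1  -1/3  -10/3  2/3  |  23/3 ]
  [ 3     1     -9    1  |    17 ]
  [ 6     1    -18    2  |    38 ]
  [ 1    -1     -4    1  |    10 ]
r2 -> r2 − 3·r1
  [ 1  -1/3  -10/3  2/3  |  23/3 ]
  [ 0     2      1   -1  |    -6 ]
  [ 6     1    -18    2  |    38 ]
  [ 1    -1     -4    1  |    10 ]
r3 -> r3 − 6·r1
  [ 1  -1/3  -10/3  2/3  |  23/3 ]
  [ 0     2      1   -1  |    -6 ]
  [ 0     3      2   -2  |    -8 ]
  [ 1    -1     -4    1  |    10 ]
r4 -> r4 − r1
  [ 1  -1/3  -10/3  2/3  |  23/3 ]
  [ 0     2      1   -1  |    -6 ]
  [ 0     3      2   -2  |    -8 ]
  [ 0  -2/3   -2/3  1/3  |   7/3 ]
r2 -> 1/2·r2
  [ 1  -1/3  -10/3   2/3  |  23/3 ]
  [ 0     1    1/2  -1/2  |    -3 ]
  [ 0     3      2    -2  |    -8 ]
  [ 0  -2/3   -2/3   1/3  |   7/3 ]
r3 -> r3 − 3·r2
  [ 1  -1/3  -10/3   2/3  |  23/3 ]
  [ 0     1    1/2  -1/2  |    -3 ]
  [ 0     0    1/2  -1/2  |     1 ]
  [ 0  -2/3   -2/3   1/3  |   7/3 ]
r4 -> r4 + 2/3·r2
  [ 1  -1/3  -10/3   2/3  |  23/3 ]
  [ 0     1    1/2  -1/2  |    -3 ]
  [ 0     0    1/2  -1/2  |     1 ]
  [ 0     0   -1/3     0  |   1/3 ]
r3 -> 2·r3
  [ 1  -1/3  -10/3   2/3  |  23/3 ]
  [ 0     1    1/2  -1/2  |    -3 ]
  [ 0     0      1    -1  |     2 ]
  [ 0     0   -1/3     0  |   1/3 ]
r4 -> r4 + 1/3·r3
  [ 1  -1/3  -10/3   2/3  |  23/3 ]
  [ 0     1    1/2  -1/2  |    -3 ]
  [ 0     0      1    -1  |     2 ]
  [ 0     0      0  -1/3  |     1 ]
r4 -> -3·r4
  [ 1  -1/3  -10/3   2/3  |  23/3 ]
  [ 0     1    1/2  -1/2  |    -3 ]
  [ 0     0      1    -1  |     2 ]
  [ 0     0      0     1  |    -3 ]
r3 -> r3 + r4
  [ 1  -1/3  -10/3   2/3  |  23/3 ]
  [ 0     1    1/2  -1/2  |    -3 ]
  [ 0     0      1     0  |    -1 ]
  [ 0     0      0     1  |    -3 ]
r2 -> r2 + 1/2·r4
  [ 1  -1/3  -10/3  2/3  |  23/3 ]
  [ 0     1    1/2    0  |  -9/2 ]
  [ 0     0      1    0  |    -1 ]
  [ 0     0      0    1  |    -3 ]
r1 -> r1 − 2/3·r4
  [ 1  -1/3  -10/3  0  |  29/3 ]
  [ 0     1    1/2  0  |  -9/2 ]
  [ 0     0      1  0  |    -1 ]
  [ 0     0      0  1  |    -3 ]
r2 -> r2 − 1/2·r3
  [ 1  -1/3  -10/3  0  |  29/3 ]
  [ 0     1      0  0  |    -4 ]
  [ 0     0      1  0  |    -1 ]
  [ 0     0      0  1  |    -3 ]
r1 -> r1 + 10/3·r3
  [ 1  -1/3  0  0  |  19/3 ]
  [ 0     1  0  0  |    -4 ]
  [ 0     0  1  0  |    -1 ]
  [ 0     0  0  1  |    -3 ]
r1 -> r1 + 1/3·r2
  [ 1  0  0  0  |   5 ]
  [ 0  1  0  0  |  -4 ]
  [ 0  0  1  0  |  -1 ]
  [ 0  0  0  1  |  -3 ]
Reading off the last column: a = 5, b = -4, c = -1, d = -3.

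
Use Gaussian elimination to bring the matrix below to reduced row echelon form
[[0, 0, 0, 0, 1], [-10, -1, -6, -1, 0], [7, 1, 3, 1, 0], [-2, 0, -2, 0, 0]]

[[1, 0, 1, 0, 0], [0, 1, -4, 1, 0], [0, 0, 0, 0, 1], [0, 0, 0, 0, 0]]

R1 <=> R2
  [ -10  -1  -6  -1  0 ]
  [   0   0   0   0  1 ]
  [   7   1   3   1  0 ]
  [  -2   0  -2   0  0 ]
R1 := -1/10·R1
  [  1  1/10  3/5  1/10  0 ]
  [  0     0    0     0  1 ]
  [  7     1    3     1  0 ]
  [ -2     0   -2     0  0 ]
R3 := R3 − 7·R1
  [  1  1/10   3/5  1/10  0 ]
  [  0     0     0     0  1 ]
  [  0  3/10  -6/5  3/10  0 ]
  [ -2     0    -2     0  0 ]
R4 := R4 + 2·R1
  [ 1  1/10   3/5  1/10  0 ]
  [ 0     0     0     0  1 ]
  [ 0  3/10  -6/5  3/10  0 ]
  [ 0   1/5  -4/5   1/5  0 ]
R2 <=> R3
  [ 1  1/10   3/5  1/10  0 ]
  [ 0  3/10  -6/5  3/10  0 ]
  [ 0     0     0     0  1 ]
  [ 0   1/5  -4/5   1/5  0 ]
R2 := 10/3·R2
  [ 1  1/10   3/5  1/10  0 ]
  [ 0     1    -4     1  0 ]
  [ 0     0     0     0  1 ]
  [ 0   1/5  -4/5   1/5  0 ]
R4 := R4 − 1/5·R2
  [ 1  1/10  3/5  1/10  0 ]
  [ 0     1   -4     1  0 ]
  [ 0     0    0     0  1 ]
  [ 0     0    0     0  0 ]
R1 := R1 − 1/10·R2
  [ 1  0   1  0  0 ]
  [ 0  1  -4  1  0 ]
  [ 0  0   0  0  1 ]
  [ 0  0   0  0  0 ]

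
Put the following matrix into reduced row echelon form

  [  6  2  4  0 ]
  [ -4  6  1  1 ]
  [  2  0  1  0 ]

R1 -> 1/6·R1
  [  1  1/3  2/3  0 ]
  [ -4    6    1  1 ]
  [  2    0    1  0 ]
R2 -> R2 + 4·R1
  [ 1   1/3   2/3  0 ]
  [ 0  22/3  11/3  1 ]
  [ 2     0     1  0 ]
R3 -> R3 − 2·R1
  [ 1   1/3   2/3  0 ]
  [ 0  22/3  11/3  1 ]
  [ 0  -2/3  -1/3  0 ]
R2 -> 3/22·R2
  [ 1   1/3   2/3     0 ]
  [ 0     1   1/2  3/22 ]
  [ 0  -2/3  -1/3     0 ]
R3 -> R3 + 2/3·R2
  [ 1  1/3  2/3     0 ]
  [ 0    1  1/2  3/22 ]
  [ 0    0    0  1/11 ]
R3 -> 11·R3
  [ 1  1/3  2/3     0 ]
  [ 0    1  1/2  3/22 ]
  [ 0    0    0     1 ]
R2 -> R2 − 3/22·R3
  [ 1  1/3  2/3  0 ]
  [ 0    1  1/2  0 ]
  [ 0    0    0  1 ]
R1 -> R1 − 1/3·R2
  [ 1  0  1/2  0 ]
  [ 0  1  1/2  0 ]
  [ 0  0    0  1 ]

[[1, 0, 1/2, 0], [0, 1, 1/2, 0], [0, 0, 0, 1]]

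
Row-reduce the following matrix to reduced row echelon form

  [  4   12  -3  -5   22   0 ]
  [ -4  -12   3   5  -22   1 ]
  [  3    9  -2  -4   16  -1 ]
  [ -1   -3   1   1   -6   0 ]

R1 → 1/4·R1
R2 → R2 + 4·R1
R3 → R3 − 3·R1
R4 → R4 + R1
R2 <-> R3
R2 → 4·R2
R4 → R4 − 1/4·R2
R4 → R4 − R3
R2 → R2 + 4·R3
R1 → R1 + 3/4·R2

[[1, 3, 0, -2, 4, 0], [0, 0, 1, -1, -2, 0], [0, 0, 0, 0, 0, 1], [0, 0, 0, 0, 0, 0]]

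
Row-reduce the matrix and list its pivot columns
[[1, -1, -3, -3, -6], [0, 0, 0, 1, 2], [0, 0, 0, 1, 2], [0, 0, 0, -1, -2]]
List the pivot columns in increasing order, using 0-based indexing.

ρ3 := ρ3 − ρ2
  [ 1  -1  -3  -3  -6 ]
  [ 0   0   0   1   2 ]
  [ 0   0   0   0   0 ]
  [ 0   0   0  -1  -2 ]
ρ4 := ρ4 + ρ2
  [ 1  -1  -3  -3  -6 ]
  [ 0   0   0   1   2 ]
  [ 0   0   0   0   0 ]
  [ 0   0   0   0   0 ]
ρ1 := ρ1 + 3·ρ2
  [ 1  -1  -3  0  0 ]
  [ 0   0   0  1  2 ]
  [ 0   0   0  0  0 ]
  [ 0   0   0  0  0 ]
Pivot columns are the columns containing a leading 1.

0, 3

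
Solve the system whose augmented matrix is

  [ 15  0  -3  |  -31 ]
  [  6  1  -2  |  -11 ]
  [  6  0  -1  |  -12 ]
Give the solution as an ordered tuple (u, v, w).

Multiply R1 by 1/15.
Subtract 6 times R1 from R2.
Subtract 6 times R1 from R3.
Multiply R3 by 5.
Add 4/5 times R3 to R2.
Add 1/5 times R3 to R1.
Reading off the last column: u = -5/3, v = 3, w = 2.

(-5/3, 3, 2)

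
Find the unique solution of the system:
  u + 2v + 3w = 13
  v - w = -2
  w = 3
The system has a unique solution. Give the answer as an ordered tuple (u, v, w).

Form the augmented matrix and row-reduce:
  [ 1  2   3  |  13 ]
  [ 0  1  -1  |  -2 ]
  [ 0  0   1  |   3 ]
r2 := r2 + r3
  [ 1  2  3  |  13 ]
  [ 0  1  0  |   1 ]
  [ 0  0  1  |   3 ]
r1 := r1 − 3·r3
  [ 1  2  0  |  4 ]
  [ 0  1  0  |  1 ]
  [ 0  0  1  |  3 ]
r1 := r1 − 2·r2
  [ 1  0  0  |  2 ]
  [ 0  1  0  |  1 ]
  [ 0  0  1  |  3 ]
Reading off the last column: u = 2, v = 1, w = 3.

(2, 1, 3)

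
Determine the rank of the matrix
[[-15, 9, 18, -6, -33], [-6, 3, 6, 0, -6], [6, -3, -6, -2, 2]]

rank = 3

r1 := -1/15·r1
r2 := r2 + 6·r1
r3 := r3 − 6·r1
r2 := -5/3·r2
r3 := r3 − 3/5·r2
r3 := -1/2·r3
r2 := r2 + 4·r3
r1 := r1 − 2/5·r3
r1 := r1 + 3/5·r2
The reduced form has 3 nonzero rows.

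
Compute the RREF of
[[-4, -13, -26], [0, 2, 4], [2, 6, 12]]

[[1, 0, 0], [0, 1, 2], [0, 0, 0]]

r1 -> -1/4·r1
  [ 1  13/4  13/2 ]
  [ 0     2     4 ]
  [ 2     6    12 ]
r3 -> r3 − 2·r1
  [ 1  13/4  13/2 ]
  [ 0     2     4 ]
  [ 0  -1/2    -1 ]
r2 -> 1/2·r2
  [ 1  13/4  13/2 ]
  [ 0     1     2 ]
  [ 0  -1/2    -1 ]
r3 -> r3 + 1/2·r2
  [ 1  13/4  13/2 ]
  [ 0     1     2 ]
  [ 0     0     0 ]
r1 -> r1 − 13/4·r2
  [ 1  0  0 ]
  [ 0  1  2 ]
  [ 0  0  0 ]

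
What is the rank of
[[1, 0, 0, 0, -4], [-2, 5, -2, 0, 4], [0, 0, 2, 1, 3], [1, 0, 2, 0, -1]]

rank = 4

R2 → R2 + 2·R1
  [ 1  0   0  0  -4 ]
  [ 0  5  -2  0  -4 ]
  [ 0  0   2  1   3 ]
  [ 1  0   2  0  -1 ]
R4 → R4 − R1
  [ 1  0   0  0  -4 ]
  [ 0  5  -2  0  -4 ]
  [ 0  0   2  1   3 ]
  [ 0  0   2  0   3 ]
R2 → 1/5·R2
  [ 1  0     0  0    -4 ]
  [ 0  1  -2/5  0  -4/5 ]
  [ 0  0     2  1     3 ]
  [ 0  0     2  0     3 ]
R3 → 1/2·R3
  [ 1  0     0    0    -4 ]
  [ 0  1  -2/5    0  -4/5 ]
  [ 0  0     1  1/2   3/2 ]
  [ 0  0     2    0     3 ]
R4 → R4 − 2·R3
  [ 1  0     0    0    -4 ]
  [ 0  1  -2/5    0  -4/5 ]
  [ 0  0     1  1/2   3/2 ]
  [ 0  0     0   -1     0 ]
R4 → -1·R4
  [ 1  0     0    0    -4 ]
  [ 0  1  -2/5    0  -4/5 ]
  [ 0  0     1  1/2   3/2 ]
  [ 0  0     0    1     0 ]
R3 → R3 − 1/2·R4
  [ 1  0     0  0    -4 ]
  [ 0  1  -2/5  0  -4/5 ]
  [ 0  0     1  0   3/2 ]
  [ 0  0     0  1     0 ]
R2 → R2 + 2/5·R3
  [ 1  0  0  0    -4 ]
  [ 0  1  0  0  -1/5 ]
  [ 0  0  1  0   3/2 ]
  [ 0  0  0  1     0 ]
The reduced form has 4 nonzero rows.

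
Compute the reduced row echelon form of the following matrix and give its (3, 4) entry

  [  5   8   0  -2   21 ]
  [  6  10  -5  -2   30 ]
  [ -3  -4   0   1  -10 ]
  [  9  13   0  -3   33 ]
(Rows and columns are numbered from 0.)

-1

Multiply R1 by 1/5.
Subtract 6 times R1 from R2.
Add 3 times R1 to R3.
Subtract 9 times R1 from R4.
Multiply R2 by 5/2.
Subtract 4/5 times R2 from R3.
Add 7/5 times R2 to R4.
Multiply R3 by 1/10.
Add 35/2 times R3 to R4.
Multiply R4 by 4.
Add 1/10 times R4 to R3.
Subtract R4 from R2.
Add 2/5 times R4 to R1.
Add 25/2 times R3 to R2.
Subtract 8/5 times R2 from R1.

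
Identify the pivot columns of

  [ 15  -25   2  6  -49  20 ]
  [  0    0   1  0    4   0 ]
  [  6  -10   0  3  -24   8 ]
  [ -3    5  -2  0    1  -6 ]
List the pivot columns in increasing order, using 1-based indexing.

R1 ← 1/15·R1
  [  1  -5/3  2/15  2/5  -49/15  4/3 ]
  [  0     0     1    0       4    0 ]
  [  6   -10     0    3     -24    8 ]
  [ -3     5    -2    0       1   -6 ]
R3 ← R3 − 6·R1
  [  1  -5/3  2/15  2/5  -49/15  4/3 ]
  [  0     0     1    0       4    0 ]
  [  0     0  -4/5  3/5   -22/5    0 ]
  [ -3     5    -2    0       1   -6 ]
R4 ← R4 + 3·R1
  [ 1  -5/3  2/15  2/5  -49/15  4/3 ]
  [ 0     0     1    0       4    0 ]
  [ 0     0  -4/5  3/5   -22/5    0 ]
  [ 0     0  -8/5  6/5   -44/5   -2 ]
R3 ← R3 + 4/5·R2
  [ 1  -5/3  2/15  2/5  -49/15  4/3 ]
  [ 0     0     1    0       4    0 ]
  [ 0     0     0  3/5    -6/5    0 ]
  [ 0     0  -8/5  6/5   -44/5   -2 ]
R4 ← R4 + 8/5·R2
  [ 1  -5/3  2/15  2/5  -49/15  4/3 ]
  [ 0     0     1    0       4    0 ]
  [ 0     0     0  3/5    -6/5    0 ]
  [ 0     0     0  6/5   -12/5   -2 ]
R3 ← 5/3·R3
  [ 1  -5/3  2/15  2/5  -49/15  4/3 ]
  [ 0     0     1    0       4    0 ]
  [ 0     0     0    1      -2    0 ]
  [ 0     0     0  6/5   -12/5   -2 ]
R4 ← R4 − 6/5·R3
  [ 1  -5/3  2/15  2/5  -49/15  4/3 ]
  [ 0     0     1    0       4    0 ]
  [ 0     0     0    1      -2    0 ]
  [ 0     0     0    0       0   -2 ]
R4 ← -1/2·R4
  [ 1  -5/3  2/15  2/5  -49/15  4/3 ]
  [ 0     0     1    0       4    0 ]
  [ 0     0     0    1      -2    0 ]
  [ 0     0     0    0       0    1 ]
R1 ← R1 − 4/3·R4
  [ 1  -5/3  2/15  2/5  -49/15  0 ]
  [ 0     0     1    0       4  0 ]
  [ 0     0     0    1      -2  0 ]
  [ 0     0     0    0       0  1 ]
R1 ← R1 − 2/5·R3
  [ 1  -5/3  2/15  0  -37/15  0 ]
  [ 0     0     1  0       4  0 ]
  [ 0     0     0  1      -2  0 ]
  [ 0     0     0  0       0  1 ]
R1 ← R1 − 2/15·R2
  [ 1  -5/3  0  0  -3  0 ]
  [ 0     0  1  0   4  0 ]
  [ 0     0  0  1  -2  0 ]
  [ 0     0  0  0   0  1 ]
Pivot columns are the columns containing a leading 1.

1, 3, 4, 6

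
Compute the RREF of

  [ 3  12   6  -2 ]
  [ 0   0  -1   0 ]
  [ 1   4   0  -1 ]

R1 ← 1/3·R1
  [ 1  4   2  -2/3 ]
  [ 0  0  -1     0 ]
  [ 1  4   0    -1 ]
R3 ← R3 − R1
  [ 1  4   2  -2/3 ]
  [ 0  0  -1     0 ]
  [ 0  0  -2  -1/3 ]
R2 ← -1·R2
  [ 1  4   2  -2/3 ]
  [ 0  0   1     0 ]
  [ 0  0  -2  -1/3 ]
R3 ← R3 + 2·R2
  [ 1  4  2  -2/3 ]
  [ 0  0  1     0 ]
  [ 0  0  0  -1/3 ]
R3 ← -3·R3
  [ 1  4  2  -2/3 ]
  [ 0  0  1     0 ]
  [ 0  0  0     1 ]
R1 ← R1 + 2/3·R3
  [ 1  4  2  0 ]
  [ 0  0  1  0 ]
  [ 0  0  0  1 ]
R1 ← R1 − 2·R2
  [ 1  4  0  0 ]
  [ 0  0  1  0 ]
  [ 0  0  0  1 ]

[[1, 4, 0, 0], [0, 0, 1, 0], [0, 0, 0, 1]]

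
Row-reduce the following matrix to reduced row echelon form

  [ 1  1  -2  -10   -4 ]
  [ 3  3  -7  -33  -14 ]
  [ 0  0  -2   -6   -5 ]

R2 → R2 − 3·R1
  [ 1  1  -2  -10  -4 ]
  [ 0  0  -1   -3  -2 ]
  [ 0  0  -2   -6  -5 ]
R2 → -1·R2
  [ 1  1  -2  -10  -4 ]
  [ 0  0   1    3   2 ]
  [ 0  0  -2   -6  -5 ]
R3 → R3 + 2·R2
  [ 1  1  -2  -10  -4 ]
  [ 0  0   1    3   2 ]
  [ 0  0   0    0  -1 ]
R3 → -1·R3
  [ 1  1  -2  -10  -4 ]
  [ 0  0   1    3   2 ]
  [ 0  0   0    0   1 ]
R2 → R2 − 2·R3
  [ 1  1  -2  -10  -4 ]
  [ 0  0   1    3   0 ]
  [ 0  0   0    0   1 ]
R1 → R1 + 4·R3
  [ 1  1  -2  -10  0 ]
  [ 0  0   1    3  0 ]
  [ 0  0   0    0  1 ]
R1 → R1 + 2·R2
  [ 1  1  0  -4  0 ]
  [ 0  0  1   3  0 ]
  [ 0  0  0   0  1 ]

[[1, 1, 0, -4, 0], [0, 0, 1, 3, 0], [0, 0, 0, 0, 1]]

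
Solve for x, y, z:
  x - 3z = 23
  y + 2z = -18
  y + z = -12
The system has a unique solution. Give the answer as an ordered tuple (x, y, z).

(5, -6, -6)

Form the augmented matrix and row-reduce:
  [ 1  0  -3  |   23 ]
  [ 0  1   2  |  -18 ]
  [ 0  1   1  |  -12 ]
R3 → R3 − R2
  [ 1  0  -3  |   23 ]
  [ 0  1   2  |  -18 ]
  [ 0  0  -1  |    6 ]
R3 → -1·R3
  [ 1  0  -3  |   23 ]
  [ 0  1   2  |  -18 ]
  [ 0  0   1  |   -6 ]
R2 → R2 − 2·R3
  [ 1  0  -3  |  23 ]
  [ 0  1   0  |  -6 ]
  [ 0  0   1  |  -6 ]
R1 → R1 + 3·R3
  [ 1  0  0  |   5 ]
  [ 0  1  0  |  -6 ]
  [ 0  0  1  |  -6 ]
Reading off the last column: x = 5, y = -6, z = -6.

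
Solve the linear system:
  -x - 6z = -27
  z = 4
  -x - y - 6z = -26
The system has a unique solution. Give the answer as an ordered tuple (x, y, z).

(3, -1, 4)

Form the augmented matrix and row-reduce:
  [ -1   0  -6  |  -27 ]
  [  0   0   1  |    4 ]
  [ -1  -1  -6  |  -26 ]
R1 -> -1·R1
  [  1   0   6  |   27 ]
  [  0   0   1  |    4 ]
  [ -1  -1  -6  |  -26 ]
R3 -> R3 + R1
  [ 1   0  6  |  27 ]
  [ 0   0  1  |   4 ]
  [ 0  -1  0  |   1 ]
R2 <-> R3
  [ 1   0  6  |  27 ]
  [ 0  -1  0  |   1 ]
  [ 0   0  1  |   4 ]
R2 -> -1·R2
  [ 1  0  6  |  27 ]
  [ 0  1  0  |  -1 ]
  [ 0  0  1  |   4 ]
R1 -> R1 − 6·R3
  [ 1  0  0  |   3 ]
  [ 0  1  0  |  -1 ]
  [ 0  0  1  |   4 ]
Reading off the last column: x = 3, y = -1, z = 4.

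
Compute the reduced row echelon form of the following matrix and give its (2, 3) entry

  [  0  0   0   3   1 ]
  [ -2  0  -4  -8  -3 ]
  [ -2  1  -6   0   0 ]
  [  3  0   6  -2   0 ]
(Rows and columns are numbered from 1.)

-2

R1 <-> R2
  [ -2  0  -4  -8  -3 ]
  [  0  0   0   3   1 ]
  [ -2  1  -6   0   0 ]
  [  3  0   6  -2   0 ]
R1 → -1/2·R1
  [  1  0   2   4  3/2 ]
  [  0  0   0   3    1 ]
  [ -2  1  -6   0    0 ]
  [  3  0   6  -2    0 ]
R3 → R3 + 2·R1
  [ 1  0   2   4  3/2 ]
  [ 0  0   0   3    1 ]
  [ 0  1  -2   8    3 ]
  [ 3  0   6  -2    0 ]
R4 → R4 − 3·R1
  [ 1  0   2    4   3/2 ]
  [ 0  0   0    3     1 ]
  [ 0  1  -2    8     3 ]
  [ 0  0   0  -14  -9/2 ]
R2 <-> R3
  [ 1  0   2    4   3/2 ]
  [ 0  1  -2    8     3 ]
  [ 0  0   0    3     1 ]
  [ 0  0   0  -14  -9/2 ]
R3 → 1/3·R3
  [ 1  0   2    4   3/2 ]
  [ 0  1  -2    8     3 ]
  [ 0  0   0    1   1/3 ]
  [ 0  0   0  -14  -9/2 ]
R4 → R4 + 14·R3
  [ 1  0   2  4  3/2 ]
  [ 0  1  -2  8    3 ]
  [ 0  0   0  1  1/3 ]
  [ 0  0   0  0  1/6 ]
R4 → 6·R4
  [ 1  0   2  4  3/2 ]
  [ 0  1  -2  8    3 ]
  [ 0  0   0  1  1/3 ]
  [ 0  0   0  0    1 ]
R3 → R3 − 1/3·R4
  [ 1  0   2  4  3/2 ]
  [ 0  1  -2  8    3 ]
  [ 0  0   0  1    0 ]
  [ 0  0   0  0    1 ]
R2 → R2 − 3·R4
  [ 1  0   2  4  3/2 ]
  [ 0  1  -2  8    0 ]
  [ 0  0   0  1    0 ]
  [ 0  0   0  0    1 ]
R1 → R1 − 3/2·R4
  [ 1  0   2  4  0 ]
  [ 0  1  -2  8  0 ]
  [ 0  0   0  1  0 ]
  [ 0  0   0  0  1 ]
R2 → R2 − 8·R3
  [ 1  0   2  4  0 ]
  [ 0  1  -2  0  0 ]
  [ 0  0   0  1  0 ]
  [ 0  0   0  0  1 ]
R1 → R1 − 4·R3
  [ 1  0   2  0  0 ]
  [ 0  1  -2  0  0 ]
  [ 0  0   0  1  0 ]
  [ 0  0   0  0  1 ]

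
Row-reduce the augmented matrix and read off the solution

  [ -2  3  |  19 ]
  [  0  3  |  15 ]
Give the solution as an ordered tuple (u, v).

ρ1 := -1/2·ρ1
  [ 1  -3/2  |  -19/2 ]
  [ 0     3  |     15 ]
ρ2 := 1/3·ρ2
  [ 1  -3/2  |  -19/2 ]
  [ 0     1  |      5 ]
ρ1 := ρ1 + 3/2·ρ2
  [ 1  0  |  -2 ]
  [ 0  1  |   5 ]
Reading off the last column: u = -2, v = 5.

(-2, 5)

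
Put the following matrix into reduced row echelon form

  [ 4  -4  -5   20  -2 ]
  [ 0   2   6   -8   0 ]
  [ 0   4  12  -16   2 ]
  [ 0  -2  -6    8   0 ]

[[1, 0, 7/4, 1, 0], [0, 1, 3, -4, 0], [0, 0, 0, 0, 1], [0, 0, 0, 0, 0]]

ρ1 -> 1/4·ρ1
ρ2 -> 1/2·ρ2
ρ3 -> ρ3 − 4·ρ2
ρ4 -> ρ4 + 2·ρ2
ρ3 -> 1/2·ρ3
ρ1 -> ρ1 + 1/2·ρ3
ρ1 -> ρ1 + ρ2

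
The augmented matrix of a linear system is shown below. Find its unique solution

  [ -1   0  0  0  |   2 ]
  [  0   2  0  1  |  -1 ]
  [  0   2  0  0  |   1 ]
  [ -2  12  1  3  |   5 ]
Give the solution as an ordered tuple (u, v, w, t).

ρ1 → -1·ρ1
  [  1   0  0  0  |  -2 ]
  [  0   2  0  1  |  -1 ]
  [  0   2  0  0  |   1 ]
  [ -2  12  1  3  |   5 ]
ρ4 → ρ4 + 2·ρ1
  [ 1   0  0  0  |  -2 ]
  [ 0   2  0  1  |  -1 ]
  [ 0   2  0  0  |   1 ]
  [ 0  12  1  3  |   1 ]
ρ2 → 1/2·ρ2
  [ 1   0  0    0  |    -2 ]
  [ 0   1  0  1/2  |  -1/2 ]
  [ 0   2  0    0  |     1 ]
  [ 0  12  1    3  |     1 ]
ρ3 → ρ3 − 2·ρ2
  [ 1   0  0    0  |    -2 ]
  [ 0   1  0  1/2  |  -1/2 ]
  [ 0   0  0   -1  |     2 ]
  [ 0  12  1    3  |     1 ]
ρ4 → ρ4 − 12·ρ2
  [ 1  0  0    0  |    -2 ]
  [ 0  1  0  1/2  |  -1/2 ]
  [ 0  0  0   -1  |     2 ]
  [ 0  0  1   -3  |     7 ]
ρ3 ↔ ρ4
  [ 1  0  0    0  |    -2 ]
  [ 0  1  0  1/2  |  -1/2 ]
  [ 0  0  1   -3  |     7 ]
  [ 0  0  0   -1  |     2 ]
ρ4 → -1·ρ4
  [ 1  0  0    0  |    -2 ]
  [ 0  1  0  1/2  |  -1/2 ]
  [ 0  0  1   -3  |     7 ]
  [ 0  0  0    1  |    -2 ]
ρ3 → ρ3 + 3·ρ4
  [ 1  0  0    0  |    -2 ]
  [ 0  1  0  1/2  |  -1/2 ]
  [ 0  0  1    0  |     1 ]
  [ 0  0  0    1  |    -2 ]
ρ2 → ρ2 − 1/2·ρ4
  [ 1  0  0  0  |   -2 ]
  [ 0  1  0  0  |  1/2 ]
  [ 0  0  1  0  |    1 ]
  [ 0  0  0  1  |   -2 ]
Reading off the last column: u = -2, v = 1/2, w = 1, t = -2.

(-2, 1/2, 1, -2)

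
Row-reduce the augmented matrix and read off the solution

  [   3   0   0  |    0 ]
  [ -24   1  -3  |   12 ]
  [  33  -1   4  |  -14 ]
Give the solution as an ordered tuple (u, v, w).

(0, 6, -2)

R1 → 1/3·R1
  [   1   0   0  |    0 ]
  [ -24   1  -3  |   12 ]
  [  33  -1   4  |  -14 ]
R2 → R2 + 24·R1
  [  1   0   0  |    0 ]
  [  0   1  -3  |   12 ]
  [ 33  -1   4  |  -14 ]
R3 → R3 − 33·R1
  [ 1   0   0  |    0 ]
  [ 0   1  -3  |   12 ]
  [ 0  -1   4  |  -14 ]
R3 → R3 + R2
  [ 1  0   0  |   0 ]
  [ 0  1  -3  |  12 ]
  [ 0  0   1  |  -2 ]
R2 → R2 + 3·R3
  [ 1  0  0  |   0 ]
  [ 0  1  0  |   6 ]
  [ 0  0  1  |  -2 ]
Reading off the last column: u = 0, v = 6, w = -2.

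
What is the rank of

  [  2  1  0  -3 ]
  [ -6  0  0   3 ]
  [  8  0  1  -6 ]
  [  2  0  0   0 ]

rank = 4

ρ1 → 1/2·ρ1
  [  1  1/2  0  -3/2 ]
  [ -6    0  0     3 ]
  [  8    0  1    -6 ]
  [  2    0  0     0 ]
ρ2 → ρ2 + 6·ρ1
  [ 1  1/2  0  -3/2 ]
  [ 0    3  0    -6 ]
  [ 8    0  1    -6 ]
  [ 2    0  0     0 ]
ρ3 → ρ3 − 8·ρ1
  [ 1  1/2  0  -3/2 ]
  [ 0    3  0    -6 ]
  [ 0   -4  1     6 ]
  [ 2    0  0     0 ]
ρ4 → ρ4 − 2·ρ1
  [ 1  1/2  0  -3/2 ]
  [ 0    3  0    -6 ]
  [ 0   -4  1     6 ]
  [ 0   -1  0     3 ]
ρ2 → 1/3·ρ2
  [ 1  1/2  0  -3/2 ]
  [ 0    1  0    -2 ]
  [ 0   -4  1     6 ]
  [ 0   -1  0     3 ]
ρ3 → ρ3 + 4·ρ2
  [ 1  1/2  0  -3/2 ]
  [ 0    1  0    -2 ]
  [ 0    0  1    -2 ]
  [ 0   -1  0     3 ]
ρ4 → ρ4 + ρ2
  [ 1  1/2  0  -3/2 ]
  [ 0    1  0    -2 ]
  [ 0    0  1    -2 ]
  [ 0    0  0     1 ]
ρ3 → ρ3 + 2·ρ4
  [ 1  1/2  0  -3/2 ]
  [ 0    1  0    -2 ]
  [ 0    0  1     0 ]
  [ 0    0  0     1 ]
ρ2 → ρ2 + 2·ρ4
  [ 1  1/2  0  -3/2 ]
  [ 0    1  0     0 ]
  [ 0    0  1     0 ]
  [ 0    0  0     1 ]
ρ1 → ρ1 + 3/2·ρ4
  [ 1  1/2  0  0 ]
  [ 0    1  0  0 ]
  [ 0    0  1  0 ]
  [ 0    0  0  1 ]
ρ1 → ρ1 − 1/2·ρ2
  [ 1  0  0  0 ]
  [ 0  1  0  0 ]
  [ 0  0  1  0 ]
  [ 0  0  0  1 ]
The reduced form has 4 nonzero rows.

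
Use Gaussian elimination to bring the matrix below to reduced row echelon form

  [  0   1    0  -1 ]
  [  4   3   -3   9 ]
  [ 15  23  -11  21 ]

Swap R1 and R2.
  [  4   3   -3   9 ]
  [  0   1    0  -1 ]
  [ 15  23  -11  21 ]
Multiply R1 by 1/4.
  [  1  3/4  -3/4  9/4 ]
  [  0    1     0   -1 ]
  [ 15   23   -11   21 ]
Subtract 15 times R1 from R3.
  [ 1   3/4  -3/4    9/4 ]
  [ 0     1     0     -1 ]
  [ 0  47/4   1/4  -51/4 ]
Subtract 47/4 times R2 from R3.
  [ 1  3/4  -3/4  9/4 ]
  [ 0    1     0   -1 ]
  [ 0    0   1/4   -1 ]
Multiply R3 by 4.
  [ 1  3/4  -3/4  9/4 ]
  [ 0    1     0   -1 ]
  [ 0    0     1   -4 ]
Add 3/4 times R3 to R1.
  [ 1  3/4  0  -3/4 ]
  [ 0    1  0    -1 ]
  [ 0    0  1    -4 ]
Subtract 3/4 times R2 from R1.
  [ 1  0  0   0 ]
  [ 0  1  0  -1 ]
  [ 0  0  1  -4 ]

[[1, 0, 0, 0], [0, 1, 0, -1], [0, 0, 1, -4]]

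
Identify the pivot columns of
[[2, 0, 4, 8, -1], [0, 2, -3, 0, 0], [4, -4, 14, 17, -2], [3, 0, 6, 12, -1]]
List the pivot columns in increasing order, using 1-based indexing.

Multiply ρ1 by 1/2.
  [ 1   0   2   4  -1/2 ]
  [ 0   2  -3   0     0 ]
  [ 4  -4  14  17    -2 ]
  [ 3   0   6  12    -1 ]
Subtract 4 times ρ1 from ρ3.
  [ 1   0   2   4  -1/2 ]
  [ 0   2  -3   0     0 ]
  [ 0  -4   6   1     0 ]
  [ 3   0   6  12    -1 ]
Subtract 3 times ρ1 from ρ4.
  [ 1   0   2  4  -1/2 ]
  [ 0   2  -3  0     0 ]
  [ 0  -4   6  1     0 ]
  [ 0   0   0  0   1/2 ]
Multiply ρ2 by 1/2.
  [ 1   0     2  4  -1/2 ]
  [ 0   1  -3/2  0     0 ]
  [ 0  -4     6  1     0 ]
  [ 0   0     0  0   1/2 ]
Add 4 times ρ2 to ρ3.
  [ 1  0     2  4  -1/2 ]
  [ 0  1  -3/2  0     0 ]
  [ 0  0     0  1     0 ]
  [ 0  0     0  0   1/2 ]
Multiply ρ4 by 2.
  [ 1  0     2  4  -1/2 ]
  [ 0  1  -3/2  0     0 ]
  [ 0  0     0  1     0 ]
  [ 0  0     0  0     1 ]
Add 1/2 times ρ4 to ρ1.
  [ 1  0     2  4  0 ]
  [ 0  1  -3/2  0  0 ]
  [ 0  0     0  1  0 ]
  [ 0  0     0  0  1 ]
Subtract 4 times ρ3 from ρ1.
  [ 1  0     2  0  0 ]
  [ 0  1  -3/2  0  0 ]
  [ 0  0     0  1  0 ]
  [ 0  0     0  0  1 ]
Pivot columns are the columns containing a leading 1.

1, 2, 4, 5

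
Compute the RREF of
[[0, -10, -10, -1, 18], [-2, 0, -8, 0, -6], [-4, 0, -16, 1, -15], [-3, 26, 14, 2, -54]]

ρ1 ↔ ρ2
  [ -2    0   -8   0   -6 ]
  [  0  -10  -10  -1   18 ]
  [ -4    0  -16   1  -15 ]
  [ -3   26   14   2  -54 ]
ρ1 ← -1/2·ρ1
  [  1    0    4   0    3 ]
  [  0  -10  -10  -1   18 ]
  [ -4    0  -16   1  -15 ]
  [ -3   26   14   2  -54 ]
ρ3 ← ρ3 + 4·ρ1
  [  1    0    4   0    3 ]
  [  0  -10  -10  -1   18 ]
  [  0    0    0   1   -3 ]
  [ -3   26   14   2  -54 ]
ρ4 ← ρ4 + 3·ρ1
  [ 1    0    4   0    3 ]
  [ 0  -10  -10  -1   18 ]
  [ 0    0    0   1   -3 ]
  [ 0   26   26   2  -45 ]
ρ2 ← -1/10·ρ2
  [ 1   0   4     0     3 ]
  [ 0   1   1  1/10  -9/5 ]
  [ 0   0   0     1    -3 ]
  [ 0  26  26     2   -45 ]
ρ4 ← ρ4 − 26·ρ2
  [ 1  0  4     0     3 ]
  [ 0  1  1  1/10  -9/5 ]
  [ 0  0  0     1    -3 ]
  [ 0  0  0  -3/5   9/5 ]
ρ4 ← ρ4 + 3/5·ρ3
  [ 1  0  4     0     3 ]
  [ 0  1  1  1/10  -9/5 ]
  [ 0  0  0     1    -3 ]
  [ 0  0  0     0     0 ]
ρ2 ← ρ2 − 1/10·ρ3
  [ 1  0  4  0     3 ]
  [ 0  1  1  0  -3/2 ]
  [ 0  0  0  1    -3 ]
  [ 0  0  0  0     0 ]

[[1, 0, 4, 0, 3], [0, 1, 1, 0, -3/2], [0, 0, 0, 1, -3], [0, 0, 0, 0, 0]]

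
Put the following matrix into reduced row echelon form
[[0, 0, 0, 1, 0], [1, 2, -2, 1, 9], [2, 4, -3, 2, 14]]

Swap ρ1 and ρ2.
  [ 1  2  -2  1   9 ]
  [ 0  0   0  1   0 ]
  [ 2  4  -3  2  14 ]
Subtract 2 times ρ1 from ρ3.
  [ 1  2  -2  1   9 ]
  [ 0  0   0  1   0 ]
  [ 0  0   1  0  -4 ]
Swap ρ2 and ρ3.
  [ 1  2  -2  1   9 ]
  [ 0  0   1  0  -4 ]
  [ 0  0   0  1   0 ]
Subtract ρ3 from ρ1.
  [ 1  2  -2  0   9 ]
  [ 0  0   1  0  -4 ]
  [ 0  0   0  1   0 ]
Add 2 times ρ2 to ρ1.
  [ 1  2  0  0   1 ]
  [ 0  0  1  0  -4 ]
  [ 0  0  0  1   0 ]

[[1, 2, 0, 0, 1], [0, 0, 1, 0, -4], [0, 0, 0, 1, 0]]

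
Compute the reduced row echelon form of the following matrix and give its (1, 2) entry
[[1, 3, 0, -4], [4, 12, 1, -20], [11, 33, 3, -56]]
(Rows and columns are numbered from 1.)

Subtract 4 times R1 from R2.
  [  1   3  0   -4 ]
  [  0   0  1   -4 ]
  [ 11  33  3  -56 ]
Subtract 11 times R1 from R3.
  [ 1  3  0   -4 ]
  [ 0  0  1   -4 ]
  [ 0  0  3  -12 ]
Subtract 3 times R2 from R3.
  [ 1  3  0  -4 ]
  [ 0  0  1  -4 ]
  [ 0  0  0   0 ]

3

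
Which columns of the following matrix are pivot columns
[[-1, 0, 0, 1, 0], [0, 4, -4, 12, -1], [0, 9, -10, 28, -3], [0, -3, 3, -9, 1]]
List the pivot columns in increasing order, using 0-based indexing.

R1 ← -1·R1
R2 ← 1/4·R2
R3 ← R3 − 9·R2
R4 ← R4 + 3·R2
R3 ← -1·R3
R4 ← 4·R4
R3 ← R3 − 3/4·R4
R2 ← R2 + 1/4·R4
R2 ← R2 + R3
Pivot columns are the columns containing a leading 1.

0, 1, 2, 4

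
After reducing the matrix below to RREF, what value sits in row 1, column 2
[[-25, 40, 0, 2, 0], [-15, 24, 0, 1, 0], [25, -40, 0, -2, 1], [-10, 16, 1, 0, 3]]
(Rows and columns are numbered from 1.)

Multiply r1 by -1/25.
  [   1  -8/5  0  -2/25  0 ]
  [ -15    24  0      1  0 ]
  [  25   -40  0     -2  1 ]
  [ -10    16  1      0  3 ]
Add 15 times r1 to r2.
  [   1  -8/5  0  -2/25  0 ]
  [   0     0  0   -1/5  0 ]
  [  25   -40  0     -2  1 ]
  [ -10    16  1      0  3 ]
Subtract 25 times r1 from r3.
  [   1  -8/5  0  -2/25  0 ]
  [   0     0  0   -1/5  0 ]
  [   0     0  0      0  1 ]
  [ -10    16  1      0  3 ]
Add 10 times r1 to r4.
  [ 1  -8/5  0  -2/25  0 ]
  [ 0     0  0   -1/5  0 ]
  [ 0     0  0      0  1 ]
  [ 0     0  1   -4/5  3 ]
Swap r2 and r4.
  [ 1  -8/5  0  -2/25  0 ]
  [ 0     0  1   -4/5  3 ]
  [ 0     0  0      0  1 ]
  [ 0     0  0   -1/5  0 ]
Swap r3 and r4.
  [ 1  -8/5  0  -2/25  0 ]
  [ 0     0  1   -4/5  3 ]
  [ 0     0  0   -1/5  0 ]
  [ 0     0  0      0  1 ]
Multiply r3 by -5.
  [ 1  -8/5  0  -2/25  0 ]
  [ 0     0  1   -4/5  3 ]
  [ 0     0  0      1  0 ]
  [ 0     0  0      0  1 ]
Subtract 3 times r4 from r2.
  [ 1  -8/5  0  -2/25  0 ]
  [ 0     0  1   -4/5  0 ]
  [ 0     0  0      1  0 ]
  [ 0     0  0      0  1 ]
Add 4/5 times r3 to r2.
  [ 1  -8/5  0  -2/25  0 ]
  [ 0     0  1      0  0 ]
  [ 0     0  0      1  0 ]
  [ 0     0  0      0  1 ]
Add 2/25 times r3 to r1.
  [ 1  -8/5  0  0  0 ]
  [ 0     0  1  0  0 ]
  [ 0     0  0  1  0 ]
  [ 0     0  0  0  1 ]

-8/5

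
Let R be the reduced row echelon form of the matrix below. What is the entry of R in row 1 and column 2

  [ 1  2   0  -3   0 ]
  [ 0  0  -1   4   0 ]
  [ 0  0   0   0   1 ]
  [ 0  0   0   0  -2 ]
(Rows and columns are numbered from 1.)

2

Multiply R2 by -1.
  [ 1  2  0  -3   0 ]
  [ 0  0  1  -4   0 ]
  [ 0  0  0   0   1 ]
  [ 0  0  0   0  -2 ]
Add 2 times R3 to R4.
  [ 1  2  0  -3  0 ]
  [ 0  0  1  -4  0 ]
  [ 0  0  0   0  1 ]
  [ 0  0  0   0  0 ]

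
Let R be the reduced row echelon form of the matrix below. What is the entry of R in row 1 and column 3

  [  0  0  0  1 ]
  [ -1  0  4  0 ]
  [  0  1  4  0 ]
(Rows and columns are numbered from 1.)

-4

Swap R1 and R2.
  [ -1  0  4  0 ]
  [  0  0  0  1 ]
  [  0  1  4  0 ]
Multiply R1 by -1.
  [ 1  0  -4  0 ]
  [ 0  0   0  1 ]
  [ 0  1   4  0 ]
Swap R2 and R3.
  [ 1  0  -4  0 ]
  [ 0  1   4  0 ]
  [ 0  0   0  1 ]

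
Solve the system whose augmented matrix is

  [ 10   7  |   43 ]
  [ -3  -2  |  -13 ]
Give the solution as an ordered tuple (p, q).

(5, -1)

Multiply ρ1 by 1/10.
  [  1  7/10  |  43/10 ]
  [ -3    -2  |    -13 ]
Add 3 times ρ1 to ρ2.
  [ 1  7/10  |  43/10 ]
  [ 0  1/10  |  -1/10 ]
Multiply ρ2 by 10.
  [ 1  7/10  |  43/10 ]
  [ 0     1  |     -1 ]
Subtract 7/10 times ρ2 from ρ1.
  [ 1  0  |   5 ]
  [ 0  1  |  -1 ]
Reading off the last column: p = 5, q = -1.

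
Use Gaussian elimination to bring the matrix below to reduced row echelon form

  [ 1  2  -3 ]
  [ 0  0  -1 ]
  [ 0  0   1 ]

R2 → -1·R2
R3 → R3 − R2
R1 → R1 + 3·R2

[[1, 2, 0], [0, 0, 1], [0, 0, 0]]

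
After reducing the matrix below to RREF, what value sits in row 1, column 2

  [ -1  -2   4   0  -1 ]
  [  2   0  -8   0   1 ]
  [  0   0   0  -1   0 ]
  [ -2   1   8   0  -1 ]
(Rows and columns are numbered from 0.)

ρ1 -> -1·ρ1
  [  1  2  -4   0   1 ]
  [  2  0  -8   0   1 ]
  [  0  0   0  -1   0 ]
  [ -2  1   8   0  -1 ]
ρ2 -> ρ2 − 2·ρ1
  [  1   2  -4   0   1 ]
  [  0  -4   0   0  -1 ]
  [  0   0   0  -1   0 ]
  [ -2   1   8   0  -1 ]
ρ4 -> ρ4 + 2·ρ1
  [ 1   2  -4   0   1 ]
  [ 0  -4   0   0  -1 ]
  [ 0   0   0  -1   0 ]
  [ 0   5   0   0   1 ]
ρ2 -> -1/4·ρ2
  [ 1  2  -4   0    1 ]
  [ 0  1   0   0  1/4 ]
  [ 0  0   0  -1    0 ]
  [ 0  5   0   0    1 ]
ρ4 -> ρ4 − 5·ρ2
  [ 1  2  -4   0     1 ]
  [ 0  1   0   0   1/4 ]
  [ 0  0   0  -1     0 ]
  [ 0  0   0   0  -1/4 ]
ρ3 -> -1·ρ3
  [ 1  2  -4  0     1 ]
  [ 0  1   0  0   1/4 ]
  [ 0  0   0  1     0 ]
  [ 0  0   0  0  -1/4 ]
ρ4 -> -4·ρ4
  [ 1  2  -4  0    1 ]
  [ 0  1   0  0  1/4 ]
  [ 0  0   0  1    0 ]
  [ 0  0   0  0    1 ]
ρ2 -> ρ2 − 1/4·ρ4
  [ 1  2  -4  0  1 ]
  [ 0  1   0  0  0 ]
  [ 0  0   0  1  0 ]
  [ 0  0   0  0  1 ]
ρ1 -> ρ1 − ρ4
  [ 1  2  -4  0  0 ]
  [ 0  1   0  0  0 ]
  [ 0  0   0  1  0 ]
  [ 0  0   0  0  1 ]
ρ1 -> ρ1 − 2·ρ2
  [ 1  0  -4  0  0 ]
  [ 0  1   0  0  0 ]
  [ 0  0   0  1  0 ]
  [ 0  0   0  0  1 ]

0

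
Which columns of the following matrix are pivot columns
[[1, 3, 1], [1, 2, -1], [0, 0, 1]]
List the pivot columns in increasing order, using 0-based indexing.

R2 → R2 − R1
  [ 1   3   1 ]
  [ 0  -1  -2 ]
  [ 0   0   1 ]
R2 → -1·R2
  [ 1  3  1 ]
  [ 0  1  2 ]
  [ 0  0  1 ]
R2 → R2 − 2·R3
  [ 1  3  1 ]
  [ 0  1  0 ]
  [ 0  0  1 ]
R1 → R1 − R3
  [ 1  3  0 ]
  [ 0  1  0 ]
  [ 0  0  1 ]
R1 → R1 − 3·R2
  [ 1  0  0 ]
  [ 0  1  0 ]
  [ 0  0  1 ]
Pivot columns are the columns containing a leading 1.

0, 1, 2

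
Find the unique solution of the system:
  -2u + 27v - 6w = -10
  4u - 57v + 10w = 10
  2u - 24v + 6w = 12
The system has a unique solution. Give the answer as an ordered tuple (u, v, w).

Form the augmented matrix and row-reduce:
  [ -2   27  -6  |  -10 ]
  [  4  -57  10  |   10 ]
  [  2  -24   6  |   12 ]
R1 -> -1/2·R1
R2 -> R2 − 4·R1
R3 -> R3 − 2·R1
R2 -> -1/3·R2
R3 -> R3 − 3·R2
R3 -> -1/2·R3
R2 -> R2 − 2/3·R3
R1 -> R1 − 3·R3
R1 -> R1 + 27/2·R2
Reading off the last column: u = 2, v = 2/3, w = 4.

(2, 2/3, 4)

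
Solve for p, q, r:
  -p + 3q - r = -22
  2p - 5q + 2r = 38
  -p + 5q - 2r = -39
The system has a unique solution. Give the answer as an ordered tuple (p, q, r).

Form the augmented matrix and row-reduce:
  [ -1   3  -1  |  -22 ]
  [  2  -5   2  |   38 ]
  [ -1   5  -2  |  -39 ]
R1 := -1·R1
  [  1  -3   1  |   22 ]
  [  2  -5   2  |   38 ]
  [ -1   5  -2  |  -39 ]
R2 := R2 − 2·R1
  [  1  -3   1  |   22 ]
  [  0   1   0  |   -6 ]
  [ -1   5  -2  |  -39 ]
R3 := R3 + R1
  [ 1  -3   1  |   22 ]
  [ 0   1   0  |   -6 ]
  [ 0   2  -1  |  -17 ]
R3 := R3 − 2·R2
  [ 1  -3   1  |  22 ]
  [ 0   1   0  |  -6 ]
  [ 0   0  -1  |  -5 ]
R3 := -1·R3
  [ 1  -3  1  |  22 ]
  [ 0   1  0  |  -6 ]
  [ 0   0  1  |   5 ]
R1 := R1 − R3
  [ 1  -3  0  |  17 ]
  [ 0   1  0  |  -6 ]
  [ 0   0  1  |   5 ]
R1 := R1 + 3·R2
  [ 1  0  0  |  -1 ]
  [ 0  1  0  |  -6 ]
  [ 0  0  1  |   5 ]
Reading off the last column: p = -1, q = -6, r = 5.

(-1, -6, 5)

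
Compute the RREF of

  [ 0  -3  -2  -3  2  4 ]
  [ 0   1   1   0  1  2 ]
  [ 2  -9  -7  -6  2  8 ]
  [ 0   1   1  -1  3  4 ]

[[1, 0, 0, 0, 1/2, 3], [0, 1, 0, 0, 2, -2], [0, 0, 1, 0, -1, 4], [0, 0, 0, 1, -2, -2]]

R1 ↔ R3
  [ 2  -9  -7  -6  2  8 ]
  [ 0   1   1   0  1  2 ]
  [ 0  -3  -2  -3  2  4 ]
  [ 0   1   1  -1  3  4 ]
R1 → 1/2·R1
  [ 1  -9/2  -7/2  -3  1  4 ]
  [ 0     1     1   0  1  2 ]
  [ 0    -3    -2  -3  2  4 ]
  [ 0     1     1  -1  3  4 ]
R3 → R3 + 3·R2
  [ 1  -9/2  -7/2  -3  1   4 ]
  [ 0     1     1   0  1   2 ]
  [ 0     0     1  -3  5  10 ]
  [ 0     1     1  -1  3   4 ]
R4 → R4 − R2
  [ 1  -9/2  -7/2  -3  1   4 ]
  [ 0     1     1   0  1   2 ]
  [ 0     0     1  -3  5  10 ]
  [ 0     0     0  -1  2   2 ]
R4 → -1·R4
  [ 1  -9/2  -7/2  -3   1   4 ]
  [ 0     1     1   0   1   2 ]
  [ 0     0     1  -3   5  10 ]
  [ 0     0     0   1  -2  -2 ]
R3 → R3 + 3·R4
  [ 1  -9/2  -7/2  -3   1   4 ]
  [ 0     1     1   0   1   2 ]
  [ 0     0     1   0  -1   4 ]
  [ 0     0     0   1  -2  -2 ]
R1 → R1 + 3·R4
  [ 1  -9/2  -7/2  0  -5  -2 ]
  [ 0     1     1  0   1   2 ]
  [ 0     0     1  0  -1   4 ]
  [ 0     0     0  1  -2  -2 ]
R2 → R2 − R3
  [ 1  -9/2  -7/2  0  -5  -2 ]
  [ 0     1     0  0   2  -2 ]
  [ 0     0     1  0  -1   4 ]
  [ 0     0     0  1  -2  -2 ]
R1 → R1 + 7/2·R3
  [ 1  -9/2  0  0  -17/2  12 ]
  [ 0     1  0  0      2  -2 ]
  [ 0     0  1  0     -1   4 ]
  [ 0     0  0  1     -2  -2 ]
R1 → R1 + 9/2·R2
  [ 1  0  0  0  1/2   3 ]
  [ 0  1  0  0    2  -2 ]
  [ 0  0  1  0   -1   4 ]
  [ 0  0  0  1   -2  -2 ]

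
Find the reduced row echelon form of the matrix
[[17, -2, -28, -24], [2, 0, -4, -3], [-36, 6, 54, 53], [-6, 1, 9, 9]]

[[1, 0, -2, 0], [0, 1, -3, 0], [0, 0, 0, 1], [0, 0, 0, 0]]

R1 := 1/17·R1
  [   1  -2/17  -28/17  -24/17 ]
  [   2      0      -4      -3 ]
  [ -36      6      54      53 ]
  [  -6      1       9       9 ]
R2 := R2 − 2·R1
  [   1  -2/17  -28/17  -24/17 ]
  [   0   4/17  -12/17   -3/17 ]
  [ -36      6      54      53 ]
  [  -6      1       9       9 ]
R3 := R3 + 36·R1
  [  1  -2/17  -28/17  -24/17 ]
  [  0   4/17  -12/17   -3/17 ]
  [  0  30/17  -90/17   37/17 ]
  [ -6      1       9       9 ]
R4 := R4 + 6·R1
  [ 1  -2/17  -28/17  -24/17 ]
  [ 0   4/17  -12/17   -3/17 ]
  [ 0  30/17  -90/17   37/17 ]
  [ 0   5/17  -15/17    9/17 ]
R2 := 17/4·R2
  [ 1  -2/17  -28/17  -24/17 ]
  [ 0      1      -3    -3/4 ]
  [ 0  30/17  -90/17   37/17 ]
  [ 0   5/17  -15/17    9/17 ]
R3 := R3 − 30/17·R2
  [ 1  -2/17  -28/17  -24/17 ]
  [ 0      1      -3    -3/4 ]
  [ 0      0       0     7/2 ]
  [ 0   5/17  -15/17    9/17 ]
R4 := R4 − 5/17·R2
  [ 1  -2/17  -28/17  -24/17 ]
  [ 0      1      -3    -3/4 ]
  [ 0      0       0     7/2 ]
  [ 0      0       0     3/4 ]
R3 := 2/7·R3
  [ 1  -2/17  -28/17  -24/17 ]
  [ 0      1      -3    -3/4 ]
  [ 0      0       0       1 ]
  [ 0      0       0     3/4 ]
R4 := R4 − 3/4·R3
  [ 1  -2/17  -28/17  -24/17 ]
  [ 0      1      -3    -3/4 ]
  [ 0      0       0       1 ]
  [ 0      0       0       0 ]
R2 := R2 + 3/4·R3
  [ 1  -2/17  -28/17  -24/17 ]
  [ 0      1      -3       0 ]
  [ 0      0       0       1 ]
  [ 0      0       0       0 ]
R1 := R1 + 24/17·R3
  [ 1  -2/17  -28/17  0 ]
  [ 0      1      -3  0 ]
  [ 0      0       0  1 ]
  [ 0      0       0  0 ]
R1 := R1 + 2/17·R2
  [ 1  0  -2  0 ]
  [ 0  1  -3  0 ]
  [ 0  0   0  1 ]
  [ 0  0   0  0 ]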